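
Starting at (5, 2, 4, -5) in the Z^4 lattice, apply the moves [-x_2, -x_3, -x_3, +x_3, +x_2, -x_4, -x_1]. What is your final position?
(4, 2, 3, -6)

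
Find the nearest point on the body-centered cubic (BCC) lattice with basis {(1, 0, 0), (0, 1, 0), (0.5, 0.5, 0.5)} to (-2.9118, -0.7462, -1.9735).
(-3, -1, -2)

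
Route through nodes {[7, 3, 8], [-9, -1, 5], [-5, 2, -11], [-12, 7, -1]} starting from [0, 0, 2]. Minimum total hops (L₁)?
78
(one optimal route: (0, 0, 2) → (7, 3, 8) → (-9, -1, 5) → (-12, 7, -1) → (-5, 2, -11))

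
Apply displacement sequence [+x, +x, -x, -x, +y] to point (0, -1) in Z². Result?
(0, 0)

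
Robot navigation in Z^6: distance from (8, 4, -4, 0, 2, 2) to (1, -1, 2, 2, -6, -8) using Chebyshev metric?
10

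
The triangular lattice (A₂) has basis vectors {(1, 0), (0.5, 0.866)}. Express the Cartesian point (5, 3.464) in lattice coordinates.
3b₁ + 4b₂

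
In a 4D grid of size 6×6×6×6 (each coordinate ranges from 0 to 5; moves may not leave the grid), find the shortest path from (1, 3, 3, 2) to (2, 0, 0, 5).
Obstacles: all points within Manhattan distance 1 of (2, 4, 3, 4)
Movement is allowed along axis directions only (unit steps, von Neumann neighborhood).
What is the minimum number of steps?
10
(one shortest path: (1, 3, 3, 2) → (2, 3, 3, 2) → (2, 2, 3, 2) → (2, 1, 3, 2) → (2, 0, 3, 2) → (2, 0, 2, 2) → (2, 0, 1, 2) → (2, 0, 0, 2) → (2, 0, 0, 3) → (2, 0, 0, 4) → (2, 0, 0, 5))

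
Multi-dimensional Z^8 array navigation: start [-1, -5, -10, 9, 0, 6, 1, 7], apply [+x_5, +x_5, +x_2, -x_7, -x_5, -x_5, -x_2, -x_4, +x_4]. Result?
(-1, -5, -10, 9, 0, 6, 0, 7)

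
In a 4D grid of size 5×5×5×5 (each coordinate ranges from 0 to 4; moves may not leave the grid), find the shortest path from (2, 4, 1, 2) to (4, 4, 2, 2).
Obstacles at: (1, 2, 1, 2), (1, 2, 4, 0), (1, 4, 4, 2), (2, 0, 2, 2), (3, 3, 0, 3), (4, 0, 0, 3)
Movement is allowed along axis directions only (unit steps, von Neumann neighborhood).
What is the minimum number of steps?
3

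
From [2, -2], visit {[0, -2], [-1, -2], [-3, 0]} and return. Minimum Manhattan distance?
14
(one optimal route: (2, -2) → (0, -2) → (-1, -2) → (-3, 0) → (2, -2))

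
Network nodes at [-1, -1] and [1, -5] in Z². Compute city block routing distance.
6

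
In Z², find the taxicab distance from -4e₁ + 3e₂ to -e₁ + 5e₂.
5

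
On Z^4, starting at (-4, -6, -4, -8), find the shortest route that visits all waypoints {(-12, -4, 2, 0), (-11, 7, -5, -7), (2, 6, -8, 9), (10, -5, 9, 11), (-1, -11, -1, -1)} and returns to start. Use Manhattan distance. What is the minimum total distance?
174
(one optimal route: (-4, -6, -4, -8) → (-11, 7, -5, -7) → (2, 6, -8, 9) → (10, -5, 9, 11) → (-12, -4, 2, 0) → (-1, -11, -1, -1) → (-4, -6, -4, -8))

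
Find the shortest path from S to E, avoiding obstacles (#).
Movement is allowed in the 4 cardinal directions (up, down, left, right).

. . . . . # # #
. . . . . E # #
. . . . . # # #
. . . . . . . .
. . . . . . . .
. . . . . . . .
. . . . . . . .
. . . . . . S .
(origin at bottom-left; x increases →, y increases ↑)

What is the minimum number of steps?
9
(one shortest path: (6, 0) → (5, 0) → (4, 0) → (4, 1) → (4, 2) → (4, 3) → (4, 4) → (4, 5) → (4, 6) → (5, 6))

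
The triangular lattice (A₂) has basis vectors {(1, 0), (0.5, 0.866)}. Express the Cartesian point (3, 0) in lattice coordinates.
3b₁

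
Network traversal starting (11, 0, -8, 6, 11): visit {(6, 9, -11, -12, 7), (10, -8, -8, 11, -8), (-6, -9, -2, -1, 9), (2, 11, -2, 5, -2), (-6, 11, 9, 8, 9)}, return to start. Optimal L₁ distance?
238
(one optimal route: (11, 0, -8, 6, 11) → (6, 9, -11, -12, 7) → (2, 11, -2, 5, -2) → (-6, 11, 9, 8, 9) → (-6, -9, -2, -1, 9) → (10, -8, -8, 11, -8) → (11, 0, -8, 6, 11))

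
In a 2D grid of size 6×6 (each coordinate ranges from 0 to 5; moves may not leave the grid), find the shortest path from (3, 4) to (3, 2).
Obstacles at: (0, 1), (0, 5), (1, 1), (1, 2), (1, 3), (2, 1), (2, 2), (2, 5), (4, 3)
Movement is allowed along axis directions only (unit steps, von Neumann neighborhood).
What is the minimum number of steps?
2
(one shortest path: (3, 4) → (3, 3) → (3, 2))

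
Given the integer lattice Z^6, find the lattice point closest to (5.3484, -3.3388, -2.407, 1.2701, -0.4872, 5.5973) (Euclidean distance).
(5, -3, -2, 1, 0, 6)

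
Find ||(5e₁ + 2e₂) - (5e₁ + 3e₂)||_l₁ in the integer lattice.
1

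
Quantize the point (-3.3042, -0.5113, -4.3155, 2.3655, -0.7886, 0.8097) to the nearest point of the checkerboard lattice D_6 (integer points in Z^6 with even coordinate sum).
(-3, -1, -4, 2, -1, 1)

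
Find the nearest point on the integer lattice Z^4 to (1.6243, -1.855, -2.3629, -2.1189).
(2, -2, -2, -2)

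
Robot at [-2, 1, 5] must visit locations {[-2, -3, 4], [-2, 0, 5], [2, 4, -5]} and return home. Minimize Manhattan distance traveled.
42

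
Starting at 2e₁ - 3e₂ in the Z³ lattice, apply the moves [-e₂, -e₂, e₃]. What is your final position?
(2, -5, 1)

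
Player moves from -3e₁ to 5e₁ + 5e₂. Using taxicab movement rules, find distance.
13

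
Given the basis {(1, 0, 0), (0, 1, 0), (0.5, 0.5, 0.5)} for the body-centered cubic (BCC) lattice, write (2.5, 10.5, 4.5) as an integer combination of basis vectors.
-2b₁ + 6b₂ + 9b₃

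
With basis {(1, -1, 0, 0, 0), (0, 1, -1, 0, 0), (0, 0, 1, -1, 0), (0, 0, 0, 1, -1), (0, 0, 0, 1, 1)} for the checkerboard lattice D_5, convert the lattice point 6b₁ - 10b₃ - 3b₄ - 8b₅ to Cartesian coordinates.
(6, -6, -10, -1, -5)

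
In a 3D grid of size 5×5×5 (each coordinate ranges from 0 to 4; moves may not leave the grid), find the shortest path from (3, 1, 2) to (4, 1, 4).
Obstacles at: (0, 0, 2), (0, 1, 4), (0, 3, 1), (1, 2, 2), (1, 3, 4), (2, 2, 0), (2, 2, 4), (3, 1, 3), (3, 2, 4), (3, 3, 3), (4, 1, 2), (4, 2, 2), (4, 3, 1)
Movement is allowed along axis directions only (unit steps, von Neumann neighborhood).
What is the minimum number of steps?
5
(one shortest path: (3, 1, 2) → (2, 1, 2) → (2, 1, 3) → (2, 1, 4) → (3, 1, 4) → (4, 1, 4))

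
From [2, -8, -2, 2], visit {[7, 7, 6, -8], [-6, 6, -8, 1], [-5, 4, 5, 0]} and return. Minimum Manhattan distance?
108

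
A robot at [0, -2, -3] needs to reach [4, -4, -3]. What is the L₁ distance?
6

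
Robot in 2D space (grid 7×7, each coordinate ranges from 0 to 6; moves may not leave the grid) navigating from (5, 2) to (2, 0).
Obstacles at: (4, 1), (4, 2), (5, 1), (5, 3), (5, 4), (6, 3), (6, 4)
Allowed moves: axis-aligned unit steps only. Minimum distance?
7
(one shortest path: (5, 2) → (6, 2) → (6, 1) → (6, 0) → (5, 0) → (4, 0) → (3, 0) → (2, 0))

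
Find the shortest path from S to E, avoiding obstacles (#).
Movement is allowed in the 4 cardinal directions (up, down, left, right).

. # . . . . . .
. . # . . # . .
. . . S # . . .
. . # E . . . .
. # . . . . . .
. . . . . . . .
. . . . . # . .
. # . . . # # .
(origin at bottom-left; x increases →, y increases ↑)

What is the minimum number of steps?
1
(one shortest path: (3, 5) → (3, 4))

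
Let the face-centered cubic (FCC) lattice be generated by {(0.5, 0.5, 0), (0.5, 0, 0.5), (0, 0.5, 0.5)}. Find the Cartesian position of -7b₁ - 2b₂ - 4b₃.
(-4.5, -5.5, -3)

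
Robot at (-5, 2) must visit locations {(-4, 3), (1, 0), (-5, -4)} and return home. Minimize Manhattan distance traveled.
26
(one optimal route: (-5, 2) → (-4, 3) → (1, 0) → (-5, -4) → (-5, 2))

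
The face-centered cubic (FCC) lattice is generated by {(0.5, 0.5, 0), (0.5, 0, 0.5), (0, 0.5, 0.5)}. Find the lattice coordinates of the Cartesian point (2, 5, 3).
4b₁ + 6b₃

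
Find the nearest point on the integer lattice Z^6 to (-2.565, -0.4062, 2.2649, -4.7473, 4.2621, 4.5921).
(-3, 0, 2, -5, 4, 5)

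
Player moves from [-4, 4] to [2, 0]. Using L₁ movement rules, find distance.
10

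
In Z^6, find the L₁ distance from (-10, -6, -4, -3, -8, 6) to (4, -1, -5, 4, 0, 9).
38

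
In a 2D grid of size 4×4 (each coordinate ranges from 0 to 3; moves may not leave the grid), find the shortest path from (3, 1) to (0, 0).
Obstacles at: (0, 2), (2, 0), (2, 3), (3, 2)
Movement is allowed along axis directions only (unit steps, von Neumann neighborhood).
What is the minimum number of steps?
4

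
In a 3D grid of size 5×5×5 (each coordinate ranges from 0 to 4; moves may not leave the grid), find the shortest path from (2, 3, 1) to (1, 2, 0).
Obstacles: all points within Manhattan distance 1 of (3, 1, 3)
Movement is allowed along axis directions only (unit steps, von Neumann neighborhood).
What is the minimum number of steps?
3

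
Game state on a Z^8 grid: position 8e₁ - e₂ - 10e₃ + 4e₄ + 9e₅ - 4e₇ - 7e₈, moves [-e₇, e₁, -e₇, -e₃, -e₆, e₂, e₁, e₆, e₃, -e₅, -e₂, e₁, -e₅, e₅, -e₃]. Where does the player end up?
(11, -1, -11, 4, 8, 0, -6, -7)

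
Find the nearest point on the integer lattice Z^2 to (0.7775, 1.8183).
(1, 2)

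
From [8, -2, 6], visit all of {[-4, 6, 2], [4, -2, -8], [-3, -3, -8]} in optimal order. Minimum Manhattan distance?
46
(one optimal route: (8, -2, 6) → (4, -2, -8) → (-3, -3, -8) → (-4, 6, 2))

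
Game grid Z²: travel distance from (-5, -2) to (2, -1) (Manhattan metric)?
8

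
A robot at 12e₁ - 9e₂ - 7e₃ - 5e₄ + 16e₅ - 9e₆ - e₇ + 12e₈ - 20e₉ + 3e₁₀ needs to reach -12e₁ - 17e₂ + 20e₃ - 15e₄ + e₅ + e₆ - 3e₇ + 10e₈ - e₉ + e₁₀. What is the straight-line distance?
46.551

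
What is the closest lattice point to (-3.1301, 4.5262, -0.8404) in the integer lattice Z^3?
(-3, 5, -1)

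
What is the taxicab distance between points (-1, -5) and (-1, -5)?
0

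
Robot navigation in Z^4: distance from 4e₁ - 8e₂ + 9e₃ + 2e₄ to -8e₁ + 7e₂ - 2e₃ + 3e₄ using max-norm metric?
15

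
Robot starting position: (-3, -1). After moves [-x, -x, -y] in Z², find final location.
(-5, -2)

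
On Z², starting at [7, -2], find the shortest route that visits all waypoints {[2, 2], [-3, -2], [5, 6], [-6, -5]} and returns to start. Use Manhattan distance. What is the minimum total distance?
48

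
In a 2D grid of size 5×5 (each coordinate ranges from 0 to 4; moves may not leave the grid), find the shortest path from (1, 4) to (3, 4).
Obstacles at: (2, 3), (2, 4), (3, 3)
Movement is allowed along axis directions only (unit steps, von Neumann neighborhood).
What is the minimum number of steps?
8
(one shortest path: (1, 4) → (1, 3) → (1, 2) → (2, 2) → (3, 2) → (4, 2) → (4, 3) → (4, 4) → (3, 4))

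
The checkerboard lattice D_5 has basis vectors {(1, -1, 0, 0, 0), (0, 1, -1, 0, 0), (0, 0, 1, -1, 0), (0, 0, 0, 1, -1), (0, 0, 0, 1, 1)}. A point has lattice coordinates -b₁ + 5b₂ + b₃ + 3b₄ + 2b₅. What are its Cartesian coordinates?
(-1, 6, -4, 4, -1)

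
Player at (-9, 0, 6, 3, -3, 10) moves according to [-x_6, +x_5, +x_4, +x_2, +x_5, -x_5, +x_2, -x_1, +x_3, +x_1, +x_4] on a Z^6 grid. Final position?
(-9, 2, 7, 5, -2, 9)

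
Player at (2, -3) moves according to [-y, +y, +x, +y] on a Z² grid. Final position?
(3, -2)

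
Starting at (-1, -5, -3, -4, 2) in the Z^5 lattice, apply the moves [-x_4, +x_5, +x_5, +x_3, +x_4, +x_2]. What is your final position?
(-1, -4, -2, -4, 4)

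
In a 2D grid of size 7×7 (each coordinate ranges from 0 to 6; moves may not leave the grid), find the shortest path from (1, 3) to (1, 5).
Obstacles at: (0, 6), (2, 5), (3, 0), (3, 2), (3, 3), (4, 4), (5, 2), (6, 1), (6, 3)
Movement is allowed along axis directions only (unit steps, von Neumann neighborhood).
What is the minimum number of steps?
2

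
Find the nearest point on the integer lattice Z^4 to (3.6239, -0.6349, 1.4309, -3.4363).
(4, -1, 1, -3)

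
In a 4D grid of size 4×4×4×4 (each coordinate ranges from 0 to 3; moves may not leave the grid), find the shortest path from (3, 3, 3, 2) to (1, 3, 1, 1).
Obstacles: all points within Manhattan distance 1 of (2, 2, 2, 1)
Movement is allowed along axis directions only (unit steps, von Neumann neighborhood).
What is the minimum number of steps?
5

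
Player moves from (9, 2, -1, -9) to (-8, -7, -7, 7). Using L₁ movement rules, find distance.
48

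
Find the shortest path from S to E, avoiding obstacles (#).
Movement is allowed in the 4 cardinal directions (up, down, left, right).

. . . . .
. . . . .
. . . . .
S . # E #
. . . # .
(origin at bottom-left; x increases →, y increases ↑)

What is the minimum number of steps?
5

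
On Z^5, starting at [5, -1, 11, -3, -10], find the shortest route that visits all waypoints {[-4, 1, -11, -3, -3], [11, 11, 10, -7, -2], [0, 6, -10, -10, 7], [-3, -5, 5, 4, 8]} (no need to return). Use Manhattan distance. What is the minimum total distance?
147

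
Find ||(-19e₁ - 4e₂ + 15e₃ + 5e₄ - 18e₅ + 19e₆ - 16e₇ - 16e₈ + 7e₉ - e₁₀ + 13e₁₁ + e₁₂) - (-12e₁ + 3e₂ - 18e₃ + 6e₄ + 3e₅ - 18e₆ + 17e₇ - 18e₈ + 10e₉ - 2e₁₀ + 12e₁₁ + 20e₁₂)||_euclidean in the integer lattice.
66.8057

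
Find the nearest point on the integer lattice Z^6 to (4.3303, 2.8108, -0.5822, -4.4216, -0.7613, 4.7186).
(4, 3, -1, -4, -1, 5)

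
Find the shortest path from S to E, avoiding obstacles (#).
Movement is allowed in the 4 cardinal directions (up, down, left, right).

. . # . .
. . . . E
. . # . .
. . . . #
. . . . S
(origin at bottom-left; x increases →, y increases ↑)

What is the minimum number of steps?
5
(one shortest path: (4, 0) → (3, 0) → (3, 1) → (3, 2) → (4, 2) → (4, 3))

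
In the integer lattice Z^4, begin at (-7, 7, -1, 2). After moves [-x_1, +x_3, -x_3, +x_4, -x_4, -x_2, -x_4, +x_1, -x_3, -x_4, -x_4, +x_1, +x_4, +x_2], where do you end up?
(-6, 7, -2, 0)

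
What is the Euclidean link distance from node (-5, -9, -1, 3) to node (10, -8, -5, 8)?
16.3401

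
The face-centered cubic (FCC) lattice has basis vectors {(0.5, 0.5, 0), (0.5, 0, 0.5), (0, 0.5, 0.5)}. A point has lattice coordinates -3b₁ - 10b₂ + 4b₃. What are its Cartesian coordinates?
(-6.5, 0.5, -3)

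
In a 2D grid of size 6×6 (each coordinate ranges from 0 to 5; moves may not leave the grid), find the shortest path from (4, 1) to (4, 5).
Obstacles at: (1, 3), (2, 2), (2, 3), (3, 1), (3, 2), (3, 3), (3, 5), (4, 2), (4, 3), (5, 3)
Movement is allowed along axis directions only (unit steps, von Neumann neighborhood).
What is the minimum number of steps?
14
(one shortest path: (4, 1) → (4, 0) → (3, 0) → (2, 0) → (1, 0) → (0, 0) → (0, 1) → (0, 2) → (0, 3) → (0, 4) → (1, 4) → (2, 4) → (3, 4) → (4, 4) → (4, 5))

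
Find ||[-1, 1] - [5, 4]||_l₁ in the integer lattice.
9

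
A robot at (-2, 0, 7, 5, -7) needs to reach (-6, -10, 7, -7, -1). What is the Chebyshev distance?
12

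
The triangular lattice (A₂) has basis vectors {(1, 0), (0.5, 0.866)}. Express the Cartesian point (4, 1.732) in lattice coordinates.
3b₁ + 2b₂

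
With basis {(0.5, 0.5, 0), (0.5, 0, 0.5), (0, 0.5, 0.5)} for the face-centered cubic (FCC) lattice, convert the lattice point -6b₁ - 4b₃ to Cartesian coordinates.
(-3, -5, -2)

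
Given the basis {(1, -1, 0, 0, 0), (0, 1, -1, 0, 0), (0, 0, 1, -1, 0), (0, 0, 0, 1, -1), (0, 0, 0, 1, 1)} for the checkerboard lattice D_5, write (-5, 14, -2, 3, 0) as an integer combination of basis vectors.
-5b₁ + 9b₂ + 7b₃ + 5b₄ + 5b₅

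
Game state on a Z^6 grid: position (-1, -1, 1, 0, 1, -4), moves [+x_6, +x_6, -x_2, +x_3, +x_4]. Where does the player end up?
(-1, -2, 2, 1, 1, -2)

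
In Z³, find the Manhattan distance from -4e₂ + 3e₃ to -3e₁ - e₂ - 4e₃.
13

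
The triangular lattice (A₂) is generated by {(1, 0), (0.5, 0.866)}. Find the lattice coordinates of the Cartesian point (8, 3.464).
6b₁ + 4b₂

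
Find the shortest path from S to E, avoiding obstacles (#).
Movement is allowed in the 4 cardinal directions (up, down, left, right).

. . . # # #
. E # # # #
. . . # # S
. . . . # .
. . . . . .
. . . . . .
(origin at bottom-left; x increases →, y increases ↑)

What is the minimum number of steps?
9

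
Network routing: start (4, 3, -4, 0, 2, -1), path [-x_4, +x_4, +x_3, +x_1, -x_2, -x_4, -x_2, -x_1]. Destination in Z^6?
(4, 1, -3, -1, 2, -1)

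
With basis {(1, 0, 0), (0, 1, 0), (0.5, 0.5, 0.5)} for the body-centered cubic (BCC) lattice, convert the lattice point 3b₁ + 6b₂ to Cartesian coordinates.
(3, 6, 0)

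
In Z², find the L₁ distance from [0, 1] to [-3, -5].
9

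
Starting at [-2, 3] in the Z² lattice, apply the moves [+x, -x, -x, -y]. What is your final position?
(-3, 2)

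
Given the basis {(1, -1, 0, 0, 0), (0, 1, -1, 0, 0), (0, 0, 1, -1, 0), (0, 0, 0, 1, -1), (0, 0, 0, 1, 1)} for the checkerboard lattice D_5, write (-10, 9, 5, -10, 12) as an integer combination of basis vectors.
-10b₁ - b₂ + 4b₃ - 9b₄ + 3b₅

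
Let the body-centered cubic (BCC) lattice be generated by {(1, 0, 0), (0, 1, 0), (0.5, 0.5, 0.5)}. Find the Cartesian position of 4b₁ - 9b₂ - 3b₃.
(2.5, -10.5, -1.5)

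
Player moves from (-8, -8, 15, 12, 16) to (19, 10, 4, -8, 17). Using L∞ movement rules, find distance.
27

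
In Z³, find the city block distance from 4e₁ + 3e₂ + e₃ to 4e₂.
6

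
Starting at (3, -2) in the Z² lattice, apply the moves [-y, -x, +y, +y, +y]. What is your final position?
(2, 0)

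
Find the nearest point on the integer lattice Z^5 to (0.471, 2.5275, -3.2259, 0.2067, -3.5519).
(0, 3, -3, 0, -4)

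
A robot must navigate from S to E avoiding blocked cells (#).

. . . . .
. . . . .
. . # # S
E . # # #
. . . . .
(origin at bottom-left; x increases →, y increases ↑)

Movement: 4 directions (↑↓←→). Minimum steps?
7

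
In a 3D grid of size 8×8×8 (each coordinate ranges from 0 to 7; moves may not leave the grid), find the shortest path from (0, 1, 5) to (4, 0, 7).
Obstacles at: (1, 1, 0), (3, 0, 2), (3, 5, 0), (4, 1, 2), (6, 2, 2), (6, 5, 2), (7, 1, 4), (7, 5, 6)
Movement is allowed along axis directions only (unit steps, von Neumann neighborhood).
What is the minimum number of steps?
7
(one shortest path: (0, 1, 5) → (1, 1, 5) → (2, 1, 5) → (3, 1, 5) → (4, 1, 5) → (4, 0, 5) → (4, 0, 6) → (4, 0, 7))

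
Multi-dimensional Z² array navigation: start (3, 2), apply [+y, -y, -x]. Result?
(2, 2)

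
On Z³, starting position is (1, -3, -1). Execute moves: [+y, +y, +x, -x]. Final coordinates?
(1, -1, -1)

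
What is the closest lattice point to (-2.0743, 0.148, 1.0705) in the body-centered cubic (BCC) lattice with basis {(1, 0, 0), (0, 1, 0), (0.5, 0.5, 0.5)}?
(-2, 0, 1)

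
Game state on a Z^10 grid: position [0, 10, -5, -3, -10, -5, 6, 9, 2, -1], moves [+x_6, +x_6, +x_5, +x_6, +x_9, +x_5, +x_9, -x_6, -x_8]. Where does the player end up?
(0, 10, -5, -3, -8, -3, 6, 8, 4, -1)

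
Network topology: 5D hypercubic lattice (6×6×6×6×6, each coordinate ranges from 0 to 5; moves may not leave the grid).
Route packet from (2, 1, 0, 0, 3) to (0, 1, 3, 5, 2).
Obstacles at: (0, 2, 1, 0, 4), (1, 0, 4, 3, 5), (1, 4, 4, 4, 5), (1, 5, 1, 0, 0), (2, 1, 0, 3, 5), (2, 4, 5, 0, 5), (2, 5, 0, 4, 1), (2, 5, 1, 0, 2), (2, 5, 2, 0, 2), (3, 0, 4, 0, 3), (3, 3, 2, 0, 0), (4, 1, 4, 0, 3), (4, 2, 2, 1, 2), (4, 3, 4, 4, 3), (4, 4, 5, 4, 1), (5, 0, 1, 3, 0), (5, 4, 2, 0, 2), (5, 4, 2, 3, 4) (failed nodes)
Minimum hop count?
11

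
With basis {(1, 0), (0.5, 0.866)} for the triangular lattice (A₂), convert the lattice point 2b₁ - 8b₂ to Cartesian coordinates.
(-2, -6.928)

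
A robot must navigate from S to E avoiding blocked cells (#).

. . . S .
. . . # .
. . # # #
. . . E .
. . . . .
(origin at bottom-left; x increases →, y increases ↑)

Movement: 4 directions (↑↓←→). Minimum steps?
7
(one shortest path: (3, 4) → (2, 4) → (1, 4) → (1, 3) → (1, 2) → (1, 1) → (2, 1) → (3, 1))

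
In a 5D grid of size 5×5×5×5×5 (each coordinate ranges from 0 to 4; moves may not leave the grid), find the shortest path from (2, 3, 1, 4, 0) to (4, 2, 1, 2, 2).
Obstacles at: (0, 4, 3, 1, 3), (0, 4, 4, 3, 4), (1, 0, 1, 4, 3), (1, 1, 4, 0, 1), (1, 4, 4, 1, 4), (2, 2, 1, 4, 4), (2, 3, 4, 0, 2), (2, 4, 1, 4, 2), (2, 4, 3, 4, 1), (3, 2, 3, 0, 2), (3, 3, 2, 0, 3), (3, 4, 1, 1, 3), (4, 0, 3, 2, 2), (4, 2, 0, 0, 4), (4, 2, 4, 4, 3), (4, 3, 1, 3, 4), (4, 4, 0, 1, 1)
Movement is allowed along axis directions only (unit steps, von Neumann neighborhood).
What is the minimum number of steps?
7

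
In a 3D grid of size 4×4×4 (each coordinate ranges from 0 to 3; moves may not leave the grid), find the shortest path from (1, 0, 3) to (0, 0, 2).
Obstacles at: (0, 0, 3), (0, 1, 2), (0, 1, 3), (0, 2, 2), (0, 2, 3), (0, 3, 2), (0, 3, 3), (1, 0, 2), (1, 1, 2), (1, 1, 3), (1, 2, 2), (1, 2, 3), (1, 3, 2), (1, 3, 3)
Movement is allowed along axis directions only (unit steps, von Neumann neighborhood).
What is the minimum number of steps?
6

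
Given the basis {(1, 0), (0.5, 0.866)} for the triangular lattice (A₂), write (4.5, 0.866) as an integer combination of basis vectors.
4b₁ + b₂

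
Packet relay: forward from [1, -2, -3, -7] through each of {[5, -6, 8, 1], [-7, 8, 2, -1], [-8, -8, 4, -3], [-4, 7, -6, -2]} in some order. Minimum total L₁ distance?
79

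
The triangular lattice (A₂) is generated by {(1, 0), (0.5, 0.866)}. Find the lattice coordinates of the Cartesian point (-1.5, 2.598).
-3b₁ + 3b₂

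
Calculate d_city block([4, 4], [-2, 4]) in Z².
6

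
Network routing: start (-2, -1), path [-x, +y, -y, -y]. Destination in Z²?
(-3, -2)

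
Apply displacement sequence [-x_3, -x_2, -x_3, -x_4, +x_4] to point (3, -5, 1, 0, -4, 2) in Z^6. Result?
(3, -6, -1, 0, -4, 2)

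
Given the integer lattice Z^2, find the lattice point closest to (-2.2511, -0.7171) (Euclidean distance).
(-2, -1)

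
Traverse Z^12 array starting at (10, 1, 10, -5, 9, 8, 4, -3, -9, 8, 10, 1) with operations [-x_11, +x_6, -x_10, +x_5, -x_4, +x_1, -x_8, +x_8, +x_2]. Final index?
(11, 2, 10, -6, 10, 9, 4, -3, -9, 7, 9, 1)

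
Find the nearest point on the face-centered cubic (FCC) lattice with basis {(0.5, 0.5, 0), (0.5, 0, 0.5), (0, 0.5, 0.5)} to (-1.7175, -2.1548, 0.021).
(-2, -2, 0)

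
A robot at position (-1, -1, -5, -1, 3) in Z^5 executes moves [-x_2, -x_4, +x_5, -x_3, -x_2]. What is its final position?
(-1, -3, -6, -2, 4)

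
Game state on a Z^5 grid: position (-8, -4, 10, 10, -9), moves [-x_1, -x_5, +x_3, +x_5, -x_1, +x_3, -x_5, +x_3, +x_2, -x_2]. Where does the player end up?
(-10, -4, 13, 10, -10)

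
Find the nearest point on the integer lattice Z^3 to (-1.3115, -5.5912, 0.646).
(-1, -6, 1)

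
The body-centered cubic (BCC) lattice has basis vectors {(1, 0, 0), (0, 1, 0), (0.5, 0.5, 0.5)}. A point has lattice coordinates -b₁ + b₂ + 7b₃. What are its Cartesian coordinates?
(2.5, 4.5, 3.5)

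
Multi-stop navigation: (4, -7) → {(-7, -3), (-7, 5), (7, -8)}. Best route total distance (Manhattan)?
31
(one optimal route: (4, -7) → (7, -8) → (-7, -3) → (-7, 5))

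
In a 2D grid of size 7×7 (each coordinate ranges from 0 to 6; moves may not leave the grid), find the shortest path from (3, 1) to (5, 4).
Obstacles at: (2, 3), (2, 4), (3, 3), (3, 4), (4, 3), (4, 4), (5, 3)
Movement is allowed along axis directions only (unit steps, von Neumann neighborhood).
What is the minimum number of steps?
7
(one shortest path: (3, 1) → (4, 1) → (5, 1) → (6, 1) → (6, 2) → (6, 3) → (6, 4) → (5, 4))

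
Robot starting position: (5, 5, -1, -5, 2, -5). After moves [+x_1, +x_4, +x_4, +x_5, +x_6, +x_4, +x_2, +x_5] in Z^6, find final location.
(6, 6, -1, -2, 4, -4)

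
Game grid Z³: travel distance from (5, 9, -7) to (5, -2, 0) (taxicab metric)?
18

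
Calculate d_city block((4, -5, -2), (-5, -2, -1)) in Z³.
13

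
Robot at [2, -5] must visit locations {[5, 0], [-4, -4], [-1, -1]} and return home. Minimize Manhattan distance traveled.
28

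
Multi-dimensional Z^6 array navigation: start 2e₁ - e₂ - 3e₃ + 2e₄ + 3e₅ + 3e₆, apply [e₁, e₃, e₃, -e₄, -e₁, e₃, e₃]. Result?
(2, -1, 1, 1, 3, 3)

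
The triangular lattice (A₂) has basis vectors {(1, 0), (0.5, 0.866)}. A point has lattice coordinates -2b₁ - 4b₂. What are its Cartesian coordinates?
(-4, -3.464)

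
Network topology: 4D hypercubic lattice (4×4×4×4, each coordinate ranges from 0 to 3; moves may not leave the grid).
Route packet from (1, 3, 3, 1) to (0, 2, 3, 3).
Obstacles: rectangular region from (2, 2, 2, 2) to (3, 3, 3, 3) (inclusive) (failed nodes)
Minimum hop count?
4
(one shortest path: (1, 3, 3, 1) → (0, 3, 3, 1) → (0, 2, 3, 1) → (0, 2, 3, 2) → (0, 2, 3, 3))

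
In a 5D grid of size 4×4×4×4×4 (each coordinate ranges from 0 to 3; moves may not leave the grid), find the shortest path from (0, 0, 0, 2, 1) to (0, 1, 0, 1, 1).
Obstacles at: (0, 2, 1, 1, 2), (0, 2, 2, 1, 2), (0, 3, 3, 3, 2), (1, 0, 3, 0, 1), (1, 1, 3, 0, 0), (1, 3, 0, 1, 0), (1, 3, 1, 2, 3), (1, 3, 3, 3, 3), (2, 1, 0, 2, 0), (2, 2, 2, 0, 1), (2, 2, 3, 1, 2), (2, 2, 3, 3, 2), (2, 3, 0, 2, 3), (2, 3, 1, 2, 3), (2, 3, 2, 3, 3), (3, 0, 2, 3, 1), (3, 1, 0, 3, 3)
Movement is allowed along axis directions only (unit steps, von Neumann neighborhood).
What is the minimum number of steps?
2
(one shortest path: (0, 0, 0, 2, 1) → (0, 1, 0, 2, 1) → (0, 1, 0, 1, 1))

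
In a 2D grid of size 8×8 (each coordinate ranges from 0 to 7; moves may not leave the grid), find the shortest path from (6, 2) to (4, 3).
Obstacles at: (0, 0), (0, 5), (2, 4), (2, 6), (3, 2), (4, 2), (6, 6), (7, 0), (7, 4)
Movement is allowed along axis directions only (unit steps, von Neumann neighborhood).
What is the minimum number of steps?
3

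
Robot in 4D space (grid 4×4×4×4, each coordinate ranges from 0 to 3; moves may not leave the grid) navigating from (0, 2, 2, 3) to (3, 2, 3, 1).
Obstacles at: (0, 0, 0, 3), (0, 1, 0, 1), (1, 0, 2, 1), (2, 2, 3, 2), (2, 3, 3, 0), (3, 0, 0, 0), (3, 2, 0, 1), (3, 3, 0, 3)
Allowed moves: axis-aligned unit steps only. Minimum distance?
6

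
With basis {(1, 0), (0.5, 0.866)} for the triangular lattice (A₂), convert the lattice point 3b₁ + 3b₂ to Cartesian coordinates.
(4.5, 2.598)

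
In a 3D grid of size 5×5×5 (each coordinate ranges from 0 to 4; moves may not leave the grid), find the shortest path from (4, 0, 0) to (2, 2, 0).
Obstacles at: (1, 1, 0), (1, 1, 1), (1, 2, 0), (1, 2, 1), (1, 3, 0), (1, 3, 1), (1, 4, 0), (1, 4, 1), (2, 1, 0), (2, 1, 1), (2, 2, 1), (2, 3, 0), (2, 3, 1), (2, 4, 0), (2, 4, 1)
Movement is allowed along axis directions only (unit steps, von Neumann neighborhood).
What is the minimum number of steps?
4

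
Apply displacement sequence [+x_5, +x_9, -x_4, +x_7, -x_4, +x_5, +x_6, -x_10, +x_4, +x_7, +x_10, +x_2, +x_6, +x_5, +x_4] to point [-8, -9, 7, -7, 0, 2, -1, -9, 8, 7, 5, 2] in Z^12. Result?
(-8, -8, 7, -7, 3, 4, 1, -9, 9, 7, 5, 2)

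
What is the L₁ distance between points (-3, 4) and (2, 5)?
6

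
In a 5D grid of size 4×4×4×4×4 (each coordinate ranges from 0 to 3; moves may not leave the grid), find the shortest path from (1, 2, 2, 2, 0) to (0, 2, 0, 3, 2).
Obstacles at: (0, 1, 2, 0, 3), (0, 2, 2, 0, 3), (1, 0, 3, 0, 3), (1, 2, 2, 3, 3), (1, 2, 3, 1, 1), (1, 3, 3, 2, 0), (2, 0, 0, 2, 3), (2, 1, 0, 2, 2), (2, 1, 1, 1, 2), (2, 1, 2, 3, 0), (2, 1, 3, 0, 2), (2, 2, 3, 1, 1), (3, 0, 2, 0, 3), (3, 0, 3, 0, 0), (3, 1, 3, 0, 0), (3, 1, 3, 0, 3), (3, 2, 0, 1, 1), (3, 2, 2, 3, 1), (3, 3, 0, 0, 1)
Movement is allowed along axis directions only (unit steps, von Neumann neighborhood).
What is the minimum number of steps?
6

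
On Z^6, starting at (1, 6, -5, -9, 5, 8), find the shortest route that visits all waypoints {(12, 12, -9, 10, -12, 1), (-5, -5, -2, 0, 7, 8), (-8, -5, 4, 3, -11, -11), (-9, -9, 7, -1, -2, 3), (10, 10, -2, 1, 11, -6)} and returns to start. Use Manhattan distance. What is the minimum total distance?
264
(one optimal route: (1, 6, -5, -9, 5, 8) → (-5, -5, -2, 0, 7, 8) → (-9, -9, 7, -1, -2, 3) → (-8, -5, 4, 3, -11, -11) → (12, 12, -9, 10, -12, 1) → (10, 10, -2, 1, 11, -6) → (1, 6, -5, -9, 5, 8))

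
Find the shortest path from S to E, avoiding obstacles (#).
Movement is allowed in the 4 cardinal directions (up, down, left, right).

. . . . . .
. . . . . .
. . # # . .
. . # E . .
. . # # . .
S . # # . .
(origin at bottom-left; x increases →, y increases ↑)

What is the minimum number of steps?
11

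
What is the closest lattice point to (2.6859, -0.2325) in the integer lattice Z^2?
(3, 0)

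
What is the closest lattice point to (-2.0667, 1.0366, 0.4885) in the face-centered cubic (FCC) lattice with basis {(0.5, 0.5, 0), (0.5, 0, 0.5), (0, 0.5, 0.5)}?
(-2.5, 1, 0.5)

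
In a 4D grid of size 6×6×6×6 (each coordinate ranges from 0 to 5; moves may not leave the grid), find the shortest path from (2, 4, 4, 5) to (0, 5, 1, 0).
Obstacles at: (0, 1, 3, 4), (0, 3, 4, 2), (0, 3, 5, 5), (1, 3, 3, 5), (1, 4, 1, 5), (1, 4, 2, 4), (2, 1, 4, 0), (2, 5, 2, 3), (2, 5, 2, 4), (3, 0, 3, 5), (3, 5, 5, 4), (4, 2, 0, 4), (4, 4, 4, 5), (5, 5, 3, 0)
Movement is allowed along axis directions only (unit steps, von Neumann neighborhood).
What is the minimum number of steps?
11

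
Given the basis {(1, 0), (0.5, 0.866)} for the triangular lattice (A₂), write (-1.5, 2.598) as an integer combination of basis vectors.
-3b₁ + 3b₂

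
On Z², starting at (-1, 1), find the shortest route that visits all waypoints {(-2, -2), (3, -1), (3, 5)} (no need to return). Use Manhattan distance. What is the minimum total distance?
16
(one optimal route: (-1, 1) → (-2, -2) → (3, -1) → (3, 5))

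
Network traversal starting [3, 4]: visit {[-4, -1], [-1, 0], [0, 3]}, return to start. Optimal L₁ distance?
24
(one optimal route: (3, 4) → (-4, -1) → (-1, 0) → (0, 3) → (3, 4))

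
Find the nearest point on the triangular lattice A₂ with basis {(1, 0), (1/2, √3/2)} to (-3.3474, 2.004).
(-3, 1.732)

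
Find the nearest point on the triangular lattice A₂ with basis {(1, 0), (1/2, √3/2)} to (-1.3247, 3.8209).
(-1, 3.464)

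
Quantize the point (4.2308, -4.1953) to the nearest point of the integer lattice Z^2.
(4, -4)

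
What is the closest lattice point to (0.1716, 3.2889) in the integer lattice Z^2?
(0, 3)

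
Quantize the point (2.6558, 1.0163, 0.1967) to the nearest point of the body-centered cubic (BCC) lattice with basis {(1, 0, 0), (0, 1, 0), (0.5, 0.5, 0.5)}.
(3, 1, 0)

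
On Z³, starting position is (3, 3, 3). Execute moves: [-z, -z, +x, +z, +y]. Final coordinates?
(4, 4, 2)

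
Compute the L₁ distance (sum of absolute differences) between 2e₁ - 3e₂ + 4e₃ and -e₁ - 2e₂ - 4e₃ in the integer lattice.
12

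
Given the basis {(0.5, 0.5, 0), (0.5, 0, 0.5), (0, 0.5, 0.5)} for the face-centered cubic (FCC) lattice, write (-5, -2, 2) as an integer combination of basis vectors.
-9b₁ - b₂ + 5b₃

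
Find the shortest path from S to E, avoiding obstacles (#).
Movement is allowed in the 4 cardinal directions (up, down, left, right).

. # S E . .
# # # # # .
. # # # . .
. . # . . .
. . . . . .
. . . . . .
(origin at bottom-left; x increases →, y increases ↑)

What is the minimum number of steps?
1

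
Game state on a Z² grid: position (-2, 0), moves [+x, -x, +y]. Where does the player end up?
(-2, 1)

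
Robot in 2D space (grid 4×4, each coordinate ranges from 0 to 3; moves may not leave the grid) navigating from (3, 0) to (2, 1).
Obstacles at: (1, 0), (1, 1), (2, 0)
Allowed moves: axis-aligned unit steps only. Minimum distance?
2
(one shortest path: (3, 0) → (3, 1) → (2, 1))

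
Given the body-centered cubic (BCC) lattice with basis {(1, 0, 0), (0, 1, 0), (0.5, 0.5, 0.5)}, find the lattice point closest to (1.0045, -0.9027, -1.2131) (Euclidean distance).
(1, -1, -1)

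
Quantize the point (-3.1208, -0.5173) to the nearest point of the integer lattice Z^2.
(-3, -1)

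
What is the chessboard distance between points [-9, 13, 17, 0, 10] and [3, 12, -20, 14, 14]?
37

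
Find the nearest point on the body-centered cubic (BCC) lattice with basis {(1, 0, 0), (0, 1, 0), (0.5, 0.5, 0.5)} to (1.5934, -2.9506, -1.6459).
(1.5, -2.5, -1.5)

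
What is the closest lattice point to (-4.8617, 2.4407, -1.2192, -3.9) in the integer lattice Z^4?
(-5, 2, -1, -4)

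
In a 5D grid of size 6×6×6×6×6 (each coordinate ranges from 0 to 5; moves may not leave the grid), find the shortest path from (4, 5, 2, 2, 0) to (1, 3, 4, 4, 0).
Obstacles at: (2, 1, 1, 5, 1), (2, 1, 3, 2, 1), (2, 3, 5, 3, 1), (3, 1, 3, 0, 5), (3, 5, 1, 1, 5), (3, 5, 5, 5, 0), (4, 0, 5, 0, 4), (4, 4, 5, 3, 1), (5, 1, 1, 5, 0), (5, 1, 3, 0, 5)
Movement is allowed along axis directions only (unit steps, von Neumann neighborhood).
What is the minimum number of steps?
9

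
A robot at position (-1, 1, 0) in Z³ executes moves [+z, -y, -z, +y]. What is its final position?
(-1, 1, 0)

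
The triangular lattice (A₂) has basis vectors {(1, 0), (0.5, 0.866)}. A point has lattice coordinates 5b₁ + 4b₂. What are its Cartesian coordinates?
(7, 3.464)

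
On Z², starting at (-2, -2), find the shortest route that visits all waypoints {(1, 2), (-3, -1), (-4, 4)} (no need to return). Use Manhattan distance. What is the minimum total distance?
15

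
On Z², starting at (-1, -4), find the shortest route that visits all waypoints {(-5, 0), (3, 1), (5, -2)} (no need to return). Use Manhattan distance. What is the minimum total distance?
22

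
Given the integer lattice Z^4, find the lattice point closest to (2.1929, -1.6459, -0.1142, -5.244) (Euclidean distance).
(2, -2, 0, -5)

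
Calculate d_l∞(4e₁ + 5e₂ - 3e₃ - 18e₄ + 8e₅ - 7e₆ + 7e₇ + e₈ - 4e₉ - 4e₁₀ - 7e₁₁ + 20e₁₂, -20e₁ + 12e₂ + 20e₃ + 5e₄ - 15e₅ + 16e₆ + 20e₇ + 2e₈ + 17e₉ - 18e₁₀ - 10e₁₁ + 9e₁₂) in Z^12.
24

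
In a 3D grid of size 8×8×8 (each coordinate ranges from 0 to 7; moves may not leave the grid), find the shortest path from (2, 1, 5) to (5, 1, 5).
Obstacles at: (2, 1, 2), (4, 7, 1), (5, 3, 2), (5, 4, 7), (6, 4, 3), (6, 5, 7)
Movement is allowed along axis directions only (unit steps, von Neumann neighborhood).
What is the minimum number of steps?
3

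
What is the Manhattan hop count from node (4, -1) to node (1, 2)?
6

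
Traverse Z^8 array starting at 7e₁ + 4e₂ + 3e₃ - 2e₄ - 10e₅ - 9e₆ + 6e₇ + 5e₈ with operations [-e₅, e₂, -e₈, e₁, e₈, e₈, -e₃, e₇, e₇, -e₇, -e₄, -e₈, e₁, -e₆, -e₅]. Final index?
(9, 5, 2, -3, -12, -10, 7, 5)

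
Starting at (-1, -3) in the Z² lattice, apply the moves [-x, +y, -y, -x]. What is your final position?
(-3, -3)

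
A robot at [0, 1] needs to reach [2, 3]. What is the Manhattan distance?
4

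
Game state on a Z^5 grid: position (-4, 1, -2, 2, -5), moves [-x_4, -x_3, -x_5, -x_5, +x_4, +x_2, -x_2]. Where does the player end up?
(-4, 1, -3, 2, -7)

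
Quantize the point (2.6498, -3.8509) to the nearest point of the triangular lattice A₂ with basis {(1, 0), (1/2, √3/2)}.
(2.5, -4.33)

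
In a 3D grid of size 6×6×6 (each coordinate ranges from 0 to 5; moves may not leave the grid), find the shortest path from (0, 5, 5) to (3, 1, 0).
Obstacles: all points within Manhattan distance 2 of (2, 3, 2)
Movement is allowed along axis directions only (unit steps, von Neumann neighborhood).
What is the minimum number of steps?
12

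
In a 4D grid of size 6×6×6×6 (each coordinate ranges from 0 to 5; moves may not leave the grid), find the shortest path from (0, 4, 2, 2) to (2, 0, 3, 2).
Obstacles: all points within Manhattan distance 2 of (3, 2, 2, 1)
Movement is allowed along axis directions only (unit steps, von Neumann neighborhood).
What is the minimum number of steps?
7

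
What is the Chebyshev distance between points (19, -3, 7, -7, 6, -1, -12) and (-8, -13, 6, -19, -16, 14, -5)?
27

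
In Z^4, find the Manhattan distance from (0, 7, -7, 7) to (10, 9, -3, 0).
23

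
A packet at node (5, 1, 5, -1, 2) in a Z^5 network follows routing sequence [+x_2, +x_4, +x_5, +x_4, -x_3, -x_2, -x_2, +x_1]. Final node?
(6, 0, 4, 1, 3)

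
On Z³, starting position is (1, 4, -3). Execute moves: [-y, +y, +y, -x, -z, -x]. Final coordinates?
(-1, 5, -4)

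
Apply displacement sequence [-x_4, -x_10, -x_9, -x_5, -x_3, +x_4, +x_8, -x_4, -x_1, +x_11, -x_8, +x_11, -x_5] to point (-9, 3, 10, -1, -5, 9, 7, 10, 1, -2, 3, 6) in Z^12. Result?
(-10, 3, 9, -2, -7, 9, 7, 10, 0, -3, 5, 6)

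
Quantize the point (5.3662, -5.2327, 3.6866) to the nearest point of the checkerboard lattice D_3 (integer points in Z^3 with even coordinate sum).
(5, -5, 4)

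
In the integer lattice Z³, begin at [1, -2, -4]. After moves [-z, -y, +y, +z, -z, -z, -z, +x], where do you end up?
(2, -2, -7)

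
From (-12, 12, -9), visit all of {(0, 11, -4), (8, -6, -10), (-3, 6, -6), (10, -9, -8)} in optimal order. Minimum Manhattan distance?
62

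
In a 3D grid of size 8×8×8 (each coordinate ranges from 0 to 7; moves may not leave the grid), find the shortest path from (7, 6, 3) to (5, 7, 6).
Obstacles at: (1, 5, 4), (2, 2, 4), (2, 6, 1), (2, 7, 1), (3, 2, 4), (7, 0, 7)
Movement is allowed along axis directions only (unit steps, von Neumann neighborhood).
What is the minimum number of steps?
6
(one shortest path: (7, 6, 3) → (6, 6, 3) → (5, 6, 3) → (5, 7, 3) → (5, 7, 4) → (5, 7, 5) → (5, 7, 6))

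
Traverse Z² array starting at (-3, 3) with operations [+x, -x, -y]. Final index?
(-3, 2)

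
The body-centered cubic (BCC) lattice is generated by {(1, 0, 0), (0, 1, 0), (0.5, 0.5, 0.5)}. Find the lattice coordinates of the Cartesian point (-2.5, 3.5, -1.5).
-b₁ + 5b₂ - 3b₃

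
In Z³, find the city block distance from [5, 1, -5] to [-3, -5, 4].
23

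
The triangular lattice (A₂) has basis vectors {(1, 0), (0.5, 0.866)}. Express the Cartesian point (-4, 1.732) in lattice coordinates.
-5b₁ + 2b₂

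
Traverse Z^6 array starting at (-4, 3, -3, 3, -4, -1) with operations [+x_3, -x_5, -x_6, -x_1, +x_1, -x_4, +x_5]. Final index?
(-4, 3, -2, 2, -4, -2)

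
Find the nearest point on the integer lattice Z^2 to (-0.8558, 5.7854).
(-1, 6)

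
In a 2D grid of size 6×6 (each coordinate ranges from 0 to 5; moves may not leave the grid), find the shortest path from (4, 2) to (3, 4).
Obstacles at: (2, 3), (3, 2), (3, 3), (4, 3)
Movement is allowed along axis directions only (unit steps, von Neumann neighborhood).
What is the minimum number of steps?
5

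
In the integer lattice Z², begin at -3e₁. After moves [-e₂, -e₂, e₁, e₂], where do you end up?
(-2, -1)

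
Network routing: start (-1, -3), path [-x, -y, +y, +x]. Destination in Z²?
(-1, -3)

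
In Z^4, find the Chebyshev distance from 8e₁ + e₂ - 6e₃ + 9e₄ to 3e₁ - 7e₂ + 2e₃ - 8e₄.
17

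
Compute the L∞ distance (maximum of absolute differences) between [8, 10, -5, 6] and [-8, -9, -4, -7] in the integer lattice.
19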